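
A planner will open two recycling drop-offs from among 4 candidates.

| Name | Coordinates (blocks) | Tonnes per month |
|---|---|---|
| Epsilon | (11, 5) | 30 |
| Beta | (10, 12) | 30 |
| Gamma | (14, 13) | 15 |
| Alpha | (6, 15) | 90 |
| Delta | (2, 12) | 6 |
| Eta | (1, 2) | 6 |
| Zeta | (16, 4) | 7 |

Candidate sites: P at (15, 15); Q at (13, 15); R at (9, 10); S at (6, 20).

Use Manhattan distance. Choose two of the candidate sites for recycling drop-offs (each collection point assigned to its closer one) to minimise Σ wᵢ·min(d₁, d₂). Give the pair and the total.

{R, S}, total 1111

Evaluate every pair (each demand assigned to the nearer of the two):
  {R, S}: total = 1111
  {Q, R}: total = 1216
  {P, R}: total = 1299
  {Q, S}: total = 1343
  {P, S}: total = 1449
  {P, Q}: total = 1533
Best pair: {R, S} with total 1111.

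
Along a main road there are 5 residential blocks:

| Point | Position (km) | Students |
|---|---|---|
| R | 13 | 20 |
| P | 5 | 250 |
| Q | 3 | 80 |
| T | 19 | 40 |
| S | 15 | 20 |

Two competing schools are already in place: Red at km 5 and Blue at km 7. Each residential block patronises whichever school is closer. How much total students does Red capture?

The indifferent point is the midpoint (5+7)/2 = 6; residential blocks left of it (closer to Red at 5) go to Red, those right go to Blue.
  Q at 3 (w=80) → Red
  P at 5 (w=250) → Red
  R at 13 (w=20) → Blue
  S at 15 (w=20) → Blue
  T at 19 (w=40) → Blue
Red captures 330; Blue captures 80.

330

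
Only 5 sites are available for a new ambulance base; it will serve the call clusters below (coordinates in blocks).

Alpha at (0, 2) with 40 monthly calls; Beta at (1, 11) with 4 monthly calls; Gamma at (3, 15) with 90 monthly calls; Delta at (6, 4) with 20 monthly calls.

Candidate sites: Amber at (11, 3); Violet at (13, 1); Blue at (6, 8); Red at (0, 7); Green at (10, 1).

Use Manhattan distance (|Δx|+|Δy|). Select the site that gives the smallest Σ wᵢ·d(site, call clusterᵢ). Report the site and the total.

Total weighted distance at each candidate:
  Amber (11, 3): total = 2472
  Violet (13, 1): total = 3008
  Blue (6, 8): total = 1492
  Red (0, 7): total = 1390
  Green (10, 1): total = 2546
Minimum is at Red with total 1390 blocks.

Red, total 1390 blocks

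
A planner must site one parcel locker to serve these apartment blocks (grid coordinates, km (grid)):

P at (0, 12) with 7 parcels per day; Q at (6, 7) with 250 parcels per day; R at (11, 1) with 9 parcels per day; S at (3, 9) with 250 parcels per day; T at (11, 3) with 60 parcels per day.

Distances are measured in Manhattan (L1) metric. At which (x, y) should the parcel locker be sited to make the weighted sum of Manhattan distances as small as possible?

Manhattan distance separates: Σwᵢ(|x−xᵢ|+|y−yᵢ|) = Σwᵢ|x−xᵢ| + Σwᵢ|y−yᵢ|, so x and y are optimised independently as 1-D weighted medians.
Total weight W = 576; half = 288.
x-coordinate, sorted with cumulative weight:
  x=0 (P, w=7) cum 7
  x=3 (S, w=250) cum 257
  x=6 (Q, w=250) cum 507  ← median
  x=11 (R, w=9) cum 516
  x=11 (T, w=60) cum 576
⇒ x* = 6
y-coordinate, sorted with cumulative weight:
  y=1 (R, w=9) cum 9
  y=3 (T, w=60) cum 69
  y=7 (Q, w=250) cum 319  ← median
  y=9 (S, w=250) cum 569
  y=12 (P, w=7) cum 576
⇒ y* = 7

(6, 7)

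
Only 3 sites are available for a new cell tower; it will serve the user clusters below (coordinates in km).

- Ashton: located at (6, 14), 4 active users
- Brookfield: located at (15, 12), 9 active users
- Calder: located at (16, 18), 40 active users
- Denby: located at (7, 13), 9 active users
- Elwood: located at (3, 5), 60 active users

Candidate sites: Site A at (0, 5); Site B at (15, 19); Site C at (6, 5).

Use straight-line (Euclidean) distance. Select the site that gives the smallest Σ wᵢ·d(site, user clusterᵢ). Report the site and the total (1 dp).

Total weighted distance at each candidate:
  Site A (0, 5): total = 1292.5
  Site B (15, 19): total = 1357.1
  Site C (6, 5): total = 1047.2
Minimum is at Site C with total 1047.2 km.

Site C, total 1047.2 km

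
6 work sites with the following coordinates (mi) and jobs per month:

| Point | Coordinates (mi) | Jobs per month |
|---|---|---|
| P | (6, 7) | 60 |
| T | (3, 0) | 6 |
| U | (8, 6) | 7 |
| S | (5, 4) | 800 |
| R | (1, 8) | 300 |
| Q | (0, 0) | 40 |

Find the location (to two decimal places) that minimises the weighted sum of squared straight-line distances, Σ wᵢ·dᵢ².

(3.90, 5.00)

The minimiser of Σwᵢ‖p−pᵢ‖² is the weighted centroid p* = (Σwᵢpᵢ)/(Σwᵢ).
Σwᵢ = 1213.
Σwᵢxᵢ = 60·6 + 6·3 + 7·8 + 800·5 + 300·1 + 40·0 = 4734.
Σwᵢyᵢ = 60·7 + 6·0 + 7·6 + 800·4 + 300·8 + 40·0 = 6062.
x* = 4734/1213 = 3.90, y* = 6062/1213 = 5.00.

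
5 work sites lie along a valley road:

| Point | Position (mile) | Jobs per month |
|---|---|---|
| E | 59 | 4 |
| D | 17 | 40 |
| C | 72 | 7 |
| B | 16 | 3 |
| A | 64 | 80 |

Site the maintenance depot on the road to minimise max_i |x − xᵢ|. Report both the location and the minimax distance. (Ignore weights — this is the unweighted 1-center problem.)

The 1-center on a line is the midpoint of the two extreme points: leftmost at 16, rightmost at 72.
Optimal location = (16 + 72)/2 = 44; maximum distance = (72 − 16)/2 = 28.

location 44, max distance 28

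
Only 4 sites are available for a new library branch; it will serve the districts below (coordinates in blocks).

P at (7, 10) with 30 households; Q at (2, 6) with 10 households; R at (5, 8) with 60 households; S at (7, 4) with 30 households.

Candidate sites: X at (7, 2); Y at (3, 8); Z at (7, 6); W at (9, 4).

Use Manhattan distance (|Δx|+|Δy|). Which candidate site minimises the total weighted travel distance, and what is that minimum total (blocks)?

Total weighted distance at each candidate:
  X (7, 2): total = 870
  Y (3, 8): total = 570
  Z (7, 6): total = 470
  W (9, 4): total = 870
Minimum is at Z with total 470 blocks.

Z, total 470 blocks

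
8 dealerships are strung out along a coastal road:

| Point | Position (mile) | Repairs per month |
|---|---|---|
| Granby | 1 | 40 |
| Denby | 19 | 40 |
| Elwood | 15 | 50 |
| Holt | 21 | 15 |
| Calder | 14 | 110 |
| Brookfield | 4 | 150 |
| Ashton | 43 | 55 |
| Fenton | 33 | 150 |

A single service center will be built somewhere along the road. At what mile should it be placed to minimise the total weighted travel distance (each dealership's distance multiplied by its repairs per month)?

x = 15

For a sum of weighted absolute distances on a line, the optimum is the weighted median (not the mean). Total weight W = 610; half-weight = 305.
Sort by position and accumulate weight:
  mile 1 (Granby, w=40) → cum 40
  mile 4 (Brookfield, w=150) → cum 190
  mile 14 (Calder, w=110) → cum 300
  mile 15 (Elwood, w=50) → cum 350  ≥ 305 → median here
  mile 19 (Denby, w=40) → cum 390
  mile 21 (Holt, w=15) → cum 405
  mile 33 (Fenton, w=150) → cum 555
  mile 43 (Ashton, w=55) → cum 610
Optimal location: mile 15.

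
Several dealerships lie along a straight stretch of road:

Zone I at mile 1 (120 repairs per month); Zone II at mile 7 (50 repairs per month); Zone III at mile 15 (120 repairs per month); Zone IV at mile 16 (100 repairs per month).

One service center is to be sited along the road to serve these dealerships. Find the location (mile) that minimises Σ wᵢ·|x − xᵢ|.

x = 15

For a sum of weighted absolute distances on a line, the optimum is the weighted median (not the mean). Total weight W = 390; half-weight = 195.
Sort by position and accumulate weight:
  mile 1 (Zone I, w=120) → cum 120
  mile 7 (Zone II, w=50) → cum 170
  mile 15 (Zone III, w=120) → cum 290  ≥ 195 → median here
  mile 16 (Zone IV, w=100) → cum 390
Optimal location: mile 15.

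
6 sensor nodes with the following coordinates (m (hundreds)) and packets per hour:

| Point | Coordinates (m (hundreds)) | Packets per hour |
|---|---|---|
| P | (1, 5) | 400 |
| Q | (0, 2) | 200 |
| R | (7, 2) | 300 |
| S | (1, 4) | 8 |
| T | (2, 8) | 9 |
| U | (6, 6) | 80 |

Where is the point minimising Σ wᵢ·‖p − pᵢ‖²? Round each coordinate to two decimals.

The minimiser of Σwᵢ‖p−pᵢ‖² is the weighted centroid p* = (Σwᵢpᵢ)/(Σwᵢ).
Σwᵢ = 997.
Σwᵢxᵢ = 400·1 + 200·0 + 300·7 + 8·1 + 9·2 + 80·6 = 3006.
Σwᵢyᵢ = 400·5 + 200·2 + 300·2 + 8·4 + 9·8 + 80·6 = 3584.
x* = 3006/997 = 3.02, y* = 3584/997 = 3.59.

(3.02, 3.59)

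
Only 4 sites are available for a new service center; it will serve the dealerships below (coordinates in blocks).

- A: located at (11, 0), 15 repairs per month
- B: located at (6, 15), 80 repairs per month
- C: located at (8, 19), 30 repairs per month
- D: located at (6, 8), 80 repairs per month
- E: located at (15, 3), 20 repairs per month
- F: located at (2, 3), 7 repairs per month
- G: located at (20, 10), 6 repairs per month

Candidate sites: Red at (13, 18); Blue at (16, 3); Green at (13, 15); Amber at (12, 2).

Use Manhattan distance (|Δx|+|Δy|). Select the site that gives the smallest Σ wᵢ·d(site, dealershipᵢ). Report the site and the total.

Green, total 2718 blocks

Total weighted distance at each candidate:
  Red (13, 18): total = 3252
  Blue (16, 3): total = 3984
  Green (13, 15): total = 2718
  Amber (12, 2): total = 3408
Minimum is at Green with total 2718 blocks.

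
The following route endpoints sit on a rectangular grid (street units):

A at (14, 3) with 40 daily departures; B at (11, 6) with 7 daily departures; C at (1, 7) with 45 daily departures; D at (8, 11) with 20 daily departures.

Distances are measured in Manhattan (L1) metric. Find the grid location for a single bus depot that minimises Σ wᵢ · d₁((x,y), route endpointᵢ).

(8, 7)

Manhattan distance separates: Σwᵢ(|x−xᵢ|+|y−yᵢ|) = Σwᵢ|x−xᵢ| + Σwᵢ|y−yᵢ|, so x and y are optimised independently as 1-D weighted medians.
Total weight W = 112; half = 56.
x-coordinate, sorted with cumulative weight:
  x=1 (C, w=45) cum 45
  x=8 (D, w=20) cum 65  ← median
  x=11 (B, w=7) cum 72
  x=14 (A, w=40) cum 112
⇒ x* = 8
y-coordinate, sorted with cumulative weight:
  y=3 (A, w=40) cum 40
  y=6 (B, w=7) cum 47
  y=7 (C, w=45) cum 92  ← median
  y=11 (D, w=20) cum 112
⇒ y* = 7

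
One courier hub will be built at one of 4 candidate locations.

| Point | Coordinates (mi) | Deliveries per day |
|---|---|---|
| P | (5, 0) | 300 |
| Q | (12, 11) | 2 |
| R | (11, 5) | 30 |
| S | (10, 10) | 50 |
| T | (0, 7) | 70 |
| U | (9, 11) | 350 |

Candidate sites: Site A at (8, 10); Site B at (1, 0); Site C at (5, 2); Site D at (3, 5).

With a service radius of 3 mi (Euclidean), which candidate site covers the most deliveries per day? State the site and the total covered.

Coverage radius r = 3 mi; a point is covered iff (Δx)²+(Δy)² ≤ 3² = 9.
  Site A (8, 10): covers {S, U} → 400
  Site B (1, 0): covers {none} → 0
  Site C (5, 2): covers {P} → 300
  Site D (3, 5): covers {none} → 0
Maximum coverage at Site A: 400 deliveries per day.

Site A, covering 400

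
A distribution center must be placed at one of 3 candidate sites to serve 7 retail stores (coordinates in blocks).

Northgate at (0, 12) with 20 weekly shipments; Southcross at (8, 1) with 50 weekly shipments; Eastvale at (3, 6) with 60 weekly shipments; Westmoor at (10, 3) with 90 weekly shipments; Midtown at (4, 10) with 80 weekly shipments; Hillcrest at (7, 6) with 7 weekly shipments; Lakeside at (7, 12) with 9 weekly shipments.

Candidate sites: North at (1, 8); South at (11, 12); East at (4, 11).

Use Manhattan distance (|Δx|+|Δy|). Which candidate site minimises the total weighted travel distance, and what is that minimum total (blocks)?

Total weighted distance at each candidate:
  North (1, 8): total = 2846
  South (11, 12): total = 3486
  East (4, 11): total = 2592
Minimum is at East with total 2592 blocks.

East, total 2592 blocks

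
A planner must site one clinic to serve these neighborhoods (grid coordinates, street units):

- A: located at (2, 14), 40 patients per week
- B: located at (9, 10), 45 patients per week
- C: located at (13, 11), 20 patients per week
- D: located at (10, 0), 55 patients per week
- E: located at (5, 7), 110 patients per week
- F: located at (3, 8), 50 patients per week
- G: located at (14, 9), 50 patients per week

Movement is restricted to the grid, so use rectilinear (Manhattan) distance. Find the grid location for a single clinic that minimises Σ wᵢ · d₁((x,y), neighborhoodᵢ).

(5, 8)

Manhattan distance separates: Σwᵢ(|x−xᵢ|+|y−yᵢ|) = Σwᵢ|x−xᵢ| + Σwᵢ|y−yᵢ|, so x and y are optimised independently as 1-D weighted medians.
Total weight W = 370; half = 185.
x-coordinate, sorted with cumulative weight:
  x=2 (A, w=40) cum 40
  x=3 (F, w=50) cum 90
  x=5 (E, w=110) cum 200  ← median
  x=9 (B, w=45) cum 245
  x=10 (D, w=55) cum 300
  x=13 (C, w=20) cum 320
  x=14 (G, w=50) cum 370
⇒ x* = 5
y-coordinate, sorted with cumulative weight:
  y=0 (D, w=55) cum 55
  y=7 (E, w=110) cum 165
  y=8 (F, w=50) cum 215  ← median
  y=9 (G, w=50) cum 265
  y=10 (B, w=45) cum 310
  y=11 (C, w=20) cum 330
  y=14 (A, w=40) cum 370
⇒ y* = 8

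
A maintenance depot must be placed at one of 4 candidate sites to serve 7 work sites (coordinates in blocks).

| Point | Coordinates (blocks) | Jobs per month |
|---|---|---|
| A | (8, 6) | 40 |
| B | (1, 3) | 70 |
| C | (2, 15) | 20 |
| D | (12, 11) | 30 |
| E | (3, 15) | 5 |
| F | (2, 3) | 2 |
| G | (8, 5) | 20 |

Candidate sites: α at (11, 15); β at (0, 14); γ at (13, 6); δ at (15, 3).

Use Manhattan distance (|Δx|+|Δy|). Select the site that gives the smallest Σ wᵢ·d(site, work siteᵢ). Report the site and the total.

γ, total 2073 blocks

Total weighted distance at each candidate:
  α (11, 15): total = 2692
  β (0, 14): total = 2376
  γ (13, 6): total = 2073
  δ (15, 3): total = 2536
Minimum is at γ with total 2073 blocks.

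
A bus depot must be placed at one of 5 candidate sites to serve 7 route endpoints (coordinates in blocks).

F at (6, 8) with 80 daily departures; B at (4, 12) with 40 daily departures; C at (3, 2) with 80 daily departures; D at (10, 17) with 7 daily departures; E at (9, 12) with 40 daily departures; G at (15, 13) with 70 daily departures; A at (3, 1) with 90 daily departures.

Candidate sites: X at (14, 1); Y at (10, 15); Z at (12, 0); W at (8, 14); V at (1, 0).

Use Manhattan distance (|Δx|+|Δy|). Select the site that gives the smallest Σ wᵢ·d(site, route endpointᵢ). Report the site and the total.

Total weighted distance at each candidate:
  X (14, 1): total = 5680
  Y (10, 15): total = 5394
  Z (12, 0): total = 5553
  W (8, 14): total = 4575
  V (1, 0): total = 5102
Minimum is at W with total 4575 blocks.

W, total 4575 blocks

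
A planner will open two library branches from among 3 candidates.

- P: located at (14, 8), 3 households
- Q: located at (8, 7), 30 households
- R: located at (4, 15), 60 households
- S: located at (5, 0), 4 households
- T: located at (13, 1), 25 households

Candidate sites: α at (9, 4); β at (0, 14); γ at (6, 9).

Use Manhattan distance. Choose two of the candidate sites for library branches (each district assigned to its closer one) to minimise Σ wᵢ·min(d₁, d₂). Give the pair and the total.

Evaluate every pair (each demand assigned to the nearer of the two):
  {α, β}: total = 654
  {α, γ}: total = 834
  {β, γ}: total = 862
Best pair: {α, β} with total 654.

{α, β}, total 654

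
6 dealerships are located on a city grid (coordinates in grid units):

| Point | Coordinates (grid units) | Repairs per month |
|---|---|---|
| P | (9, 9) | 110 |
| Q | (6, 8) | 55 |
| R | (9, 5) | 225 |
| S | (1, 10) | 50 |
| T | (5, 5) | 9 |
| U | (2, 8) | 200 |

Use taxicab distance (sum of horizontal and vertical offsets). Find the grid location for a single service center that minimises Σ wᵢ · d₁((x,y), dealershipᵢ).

(9, 8)

Manhattan distance separates: Σwᵢ(|x−xᵢ|+|y−yᵢ|) = Σwᵢ|x−xᵢ| + Σwᵢ|y−yᵢ|, so x and y are optimised independently as 1-D weighted medians.
Total weight W = 649; half = 324.5.
x-coordinate, sorted with cumulative weight:
  x=1 (S, w=50) cum 50
  x=2 (U, w=200) cum 250
  x=5 (T, w=9) cum 259
  x=6 (Q, w=55) cum 314
  x=9 (P, w=110) cum 424  ← median
  x=9 (R, w=225) cum 649
⇒ x* = 9
y-coordinate, sorted with cumulative weight:
  y=5 (R, w=225) cum 225
  y=5 (T, w=9) cum 234
  y=8 (Q, w=55) cum 289
  y=8 (U, w=200) cum 489  ← median
  y=9 (P, w=110) cum 599
  y=10 (S, w=50) cum 649
⇒ y* = 8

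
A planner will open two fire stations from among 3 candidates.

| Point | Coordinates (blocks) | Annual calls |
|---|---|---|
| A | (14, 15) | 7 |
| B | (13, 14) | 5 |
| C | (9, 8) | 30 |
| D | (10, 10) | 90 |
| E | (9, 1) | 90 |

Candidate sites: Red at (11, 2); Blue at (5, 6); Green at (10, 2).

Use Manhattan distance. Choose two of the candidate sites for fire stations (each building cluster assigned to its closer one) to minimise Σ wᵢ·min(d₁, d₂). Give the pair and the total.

{Blue, Green}, total 1274

Evaluate every pair (each demand assigned to the nearer of the two):
  {Blue, Green}: total = 1274
  {Red, Green}: total = 1292
  {Red, Blue}: total = 1442
Best pair: {Blue, Green} with total 1274.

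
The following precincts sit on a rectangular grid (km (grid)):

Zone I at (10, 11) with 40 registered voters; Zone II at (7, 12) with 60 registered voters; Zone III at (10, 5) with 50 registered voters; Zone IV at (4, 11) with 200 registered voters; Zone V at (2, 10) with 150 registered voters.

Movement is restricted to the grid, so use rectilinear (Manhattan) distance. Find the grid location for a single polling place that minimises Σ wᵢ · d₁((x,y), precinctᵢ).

Manhattan distance separates: Σwᵢ(|x−xᵢ|+|y−yᵢ|) = Σwᵢ|x−xᵢ| + Σwᵢ|y−yᵢ|, so x and y are optimised independently as 1-D weighted medians.
Total weight W = 500; half = 250.
x-coordinate, sorted with cumulative weight:
  x=2 (Zone V, w=150) cum 150
  x=4 (Zone IV, w=200) cum 350  ← median
  x=7 (Zone II, w=60) cum 410
  x=10 (Zone I, w=40) cum 450
  x=10 (Zone III, w=50) cum 500
⇒ x* = 4
y-coordinate, sorted with cumulative weight:
  y=5 (Zone III, w=50) cum 50
  y=10 (Zone V, w=150) cum 200
  y=11 (Zone I, w=40) cum 240
  y=11 (Zone IV, w=200) cum 440  ← median
  y=12 (Zone II, w=60) cum 500
⇒ y* = 11

(4, 11)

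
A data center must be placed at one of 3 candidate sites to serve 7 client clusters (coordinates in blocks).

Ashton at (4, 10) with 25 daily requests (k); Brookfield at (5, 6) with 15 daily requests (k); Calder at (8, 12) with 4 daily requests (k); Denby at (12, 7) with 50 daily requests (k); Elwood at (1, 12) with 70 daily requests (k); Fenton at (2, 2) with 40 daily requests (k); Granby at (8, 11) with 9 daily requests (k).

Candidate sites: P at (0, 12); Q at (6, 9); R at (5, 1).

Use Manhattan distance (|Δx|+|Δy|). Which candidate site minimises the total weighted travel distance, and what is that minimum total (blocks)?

Total weighted distance at each candidate:
  P (0, 12): total = 1828
  Q (6, 9): total = 1591
  R (5, 1): total = 2358
Minimum is at Q with total 1591 blocks.

Q, total 1591 blocks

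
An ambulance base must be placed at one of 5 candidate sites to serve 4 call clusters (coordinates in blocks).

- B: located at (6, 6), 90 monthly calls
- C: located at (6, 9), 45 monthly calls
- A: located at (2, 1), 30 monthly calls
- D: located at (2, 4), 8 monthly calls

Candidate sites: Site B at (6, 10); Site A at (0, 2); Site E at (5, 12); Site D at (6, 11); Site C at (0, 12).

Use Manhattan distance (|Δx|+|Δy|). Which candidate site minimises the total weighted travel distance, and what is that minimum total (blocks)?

Site B, total 875 blocks

Total weighted distance at each candidate:
  Site B (6, 10): total = 875
  Site A (0, 2): total = 1607
  Site E (5, 12): total = 1318
  Site D (6, 11): total = 1048
  Site C (0, 12): total = 1955
Minimum is at Site B with total 875 blocks.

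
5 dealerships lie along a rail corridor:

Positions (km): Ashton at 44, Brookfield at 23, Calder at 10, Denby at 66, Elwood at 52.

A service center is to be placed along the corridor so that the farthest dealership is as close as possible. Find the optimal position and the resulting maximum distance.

location 38, max distance 28

The 1-center on a line is the midpoint of the two extreme points: leftmost at 10, rightmost at 66.
Optimal location = (10 + 66)/2 = 38; maximum distance = (66 − 10)/2 = 28.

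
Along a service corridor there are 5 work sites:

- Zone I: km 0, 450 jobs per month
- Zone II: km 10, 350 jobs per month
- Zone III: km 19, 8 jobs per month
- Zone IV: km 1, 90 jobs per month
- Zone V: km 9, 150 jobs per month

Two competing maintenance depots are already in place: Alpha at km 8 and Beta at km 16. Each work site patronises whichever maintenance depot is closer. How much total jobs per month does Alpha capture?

1040

The indifferent point is the midpoint (8+16)/2 = 12; work sites left of it (closer to Alpha at 8) go to Alpha, those right go to Beta.
  Zone I at 0 (w=450) → Alpha
  Zone IV at 1 (w=90) → Alpha
  Zone V at 9 (w=150) → Alpha
  Zone II at 10 (w=350) → Alpha
  Zone III at 19 (w=8) → Beta
Alpha captures 1040; Beta captures 8.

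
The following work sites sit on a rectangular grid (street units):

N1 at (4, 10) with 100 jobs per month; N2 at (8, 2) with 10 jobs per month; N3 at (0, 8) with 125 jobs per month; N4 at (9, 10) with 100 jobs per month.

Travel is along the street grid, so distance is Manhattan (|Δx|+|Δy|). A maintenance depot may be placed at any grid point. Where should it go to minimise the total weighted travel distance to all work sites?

(4, 10)

Manhattan distance separates: Σwᵢ(|x−xᵢ|+|y−yᵢ|) = Σwᵢ|x−xᵢ| + Σwᵢ|y−yᵢ|, so x and y are optimised independently as 1-D weighted medians.
Total weight W = 335; half = 167.5.
x-coordinate, sorted with cumulative weight:
  x=0 (N3, w=125) cum 125
  x=4 (N1, w=100) cum 225  ← median
  x=8 (N2, w=10) cum 235
  x=9 (N4, w=100) cum 335
⇒ x* = 4
y-coordinate, sorted with cumulative weight:
  y=2 (N2, w=10) cum 10
  y=8 (N3, w=125) cum 135
  y=10 (N1, w=100) cum 235  ← median
  y=10 (N4, w=100) cum 335
⇒ y* = 10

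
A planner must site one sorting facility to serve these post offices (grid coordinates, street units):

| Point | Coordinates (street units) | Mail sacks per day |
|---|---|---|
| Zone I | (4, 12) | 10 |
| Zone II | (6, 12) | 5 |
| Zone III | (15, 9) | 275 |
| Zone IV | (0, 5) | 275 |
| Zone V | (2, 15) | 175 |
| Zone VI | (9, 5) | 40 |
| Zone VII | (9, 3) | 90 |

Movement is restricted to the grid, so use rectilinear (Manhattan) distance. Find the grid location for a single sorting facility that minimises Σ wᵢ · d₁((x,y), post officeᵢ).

Manhattan distance separates: Σwᵢ(|x−xᵢ|+|y−yᵢ|) = Σwᵢ|x−xᵢ| + Σwᵢ|y−yᵢ|, so x and y are optimised independently as 1-D weighted medians.
Total weight W = 870; half = 435.
x-coordinate, sorted with cumulative weight:
  x=0 (Zone IV, w=275) cum 275
  x=2 (Zone V, w=175) cum 450  ← median
  x=4 (Zone I, w=10) cum 460
  x=6 (Zone II, w=5) cum 465
  x=9 (Zone VI, w=40) cum 505
  x=9 (Zone VII, w=90) cum 595
  x=15 (Zone III, w=275) cum 870
⇒ x* = 2
y-coordinate, sorted with cumulative weight:
  y=3 (Zone VII, w=90) cum 90
  y=5 (Zone IV, w=275) cum 365
  y=5 (Zone VI, w=40) cum 405
  y=9 (Zone III, w=275) cum 680  ← median
  y=12 (Zone I, w=10) cum 690
  y=12 (Zone II, w=5) cum 695
  y=15 (Zone V, w=175) cum 870
⇒ y* = 9

(2, 9)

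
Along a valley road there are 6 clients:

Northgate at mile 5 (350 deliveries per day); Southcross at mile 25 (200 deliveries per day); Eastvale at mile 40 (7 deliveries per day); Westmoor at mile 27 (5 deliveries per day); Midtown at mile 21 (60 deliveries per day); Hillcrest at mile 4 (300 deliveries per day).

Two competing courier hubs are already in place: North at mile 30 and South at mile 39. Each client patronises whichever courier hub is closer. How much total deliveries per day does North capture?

The indifferent point is the midpoint (30+39)/2 = 34.5; clients left of it (closer to North at 30) go to North, those right go to South.
  Hillcrest at 4 (w=300) → North
  Northgate at 5 (w=350) → North
  Midtown at 21 (w=60) → North
  Southcross at 25 (w=200) → North
  Westmoor at 27 (w=5) → North
  Eastvale at 40 (w=7) → South
North captures 915; South captures 7.

915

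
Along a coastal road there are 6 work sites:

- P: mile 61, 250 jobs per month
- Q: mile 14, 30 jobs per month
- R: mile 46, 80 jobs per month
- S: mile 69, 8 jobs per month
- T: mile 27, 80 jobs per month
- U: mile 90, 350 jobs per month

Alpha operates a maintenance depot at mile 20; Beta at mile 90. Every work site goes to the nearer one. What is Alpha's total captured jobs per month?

The indifferent point is the midpoint (20+90)/2 = 55; work sites left of it (closer to Alpha at 20) go to Alpha, those right go to Beta.
  Q at 14 (w=30) → Alpha
  T at 27 (w=80) → Alpha
  R at 46 (w=80) → Alpha
  P at 61 (w=250) → Beta
  S at 69 (w=8) → Beta
  U at 90 (w=350) → Beta
Alpha captures 190; Beta captures 608.

190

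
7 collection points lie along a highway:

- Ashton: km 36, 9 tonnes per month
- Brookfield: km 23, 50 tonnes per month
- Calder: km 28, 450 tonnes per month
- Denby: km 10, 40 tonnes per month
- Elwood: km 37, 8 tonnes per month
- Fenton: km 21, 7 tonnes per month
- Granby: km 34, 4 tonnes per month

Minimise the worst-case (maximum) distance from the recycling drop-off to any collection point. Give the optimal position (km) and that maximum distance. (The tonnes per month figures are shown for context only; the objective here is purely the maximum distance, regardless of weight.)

The 1-center on a line is the midpoint of the two extreme points: leftmost at 10, rightmost at 37.
Optimal location = (10 + 37)/2 = 23.5; maximum distance = (37 − 10)/2 = 13.5.

location 23.5, max distance 13.5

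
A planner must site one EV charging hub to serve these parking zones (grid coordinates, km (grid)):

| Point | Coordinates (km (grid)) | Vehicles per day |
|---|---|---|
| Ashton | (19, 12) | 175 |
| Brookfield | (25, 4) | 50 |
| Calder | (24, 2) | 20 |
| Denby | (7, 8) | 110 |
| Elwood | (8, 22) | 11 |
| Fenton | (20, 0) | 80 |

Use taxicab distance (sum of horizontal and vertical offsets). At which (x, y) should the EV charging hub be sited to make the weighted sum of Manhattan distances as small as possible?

(19, 8)

Manhattan distance separates: Σwᵢ(|x−xᵢ|+|y−yᵢ|) = Σwᵢ|x−xᵢ| + Σwᵢ|y−yᵢ|, so x and y are optimised independently as 1-D weighted medians.
Total weight W = 446; half = 223.
x-coordinate, sorted with cumulative weight:
  x=7 (Denby, w=110) cum 110
  x=8 (Elwood, w=11) cum 121
  x=19 (Ashton, w=175) cum 296  ← median
  x=20 (Fenton, w=80) cum 376
  x=24 (Calder, w=20) cum 396
  x=25 (Brookfield, w=50) cum 446
⇒ x* = 19
y-coordinate, sorted with cumulative weight:
  y=0 (Fenton, w=80) cum 80
  y=2 (Calder, w=20) cum 100
  y=4 (Brookfield, w=50) cum 150
  y=8 (Denby, w=110) cum 260  ← median
  y=12 (Ashton, w=175) cum 435
  y=22 (Elwood, w=11) cum 446
⇒ y* = 8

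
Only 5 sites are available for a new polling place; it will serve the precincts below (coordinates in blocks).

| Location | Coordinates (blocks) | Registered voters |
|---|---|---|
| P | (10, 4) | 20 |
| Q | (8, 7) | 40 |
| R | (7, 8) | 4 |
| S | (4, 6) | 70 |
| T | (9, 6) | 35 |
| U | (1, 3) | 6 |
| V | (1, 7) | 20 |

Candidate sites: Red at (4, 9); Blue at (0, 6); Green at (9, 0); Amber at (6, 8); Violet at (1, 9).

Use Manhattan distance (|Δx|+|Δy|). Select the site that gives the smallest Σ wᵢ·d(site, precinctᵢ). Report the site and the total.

Amber, total 919 blocks

Total weighted distance at each candidate:
  Red (4, 9): total = 1120
  Blue (0, 6): total = 1295
  Green (9, 0): total = 1806
  Amber (6, 8): total = 919
  Violet (1, 9): total = 1549
Minimum is at Amber with total 919 blocks.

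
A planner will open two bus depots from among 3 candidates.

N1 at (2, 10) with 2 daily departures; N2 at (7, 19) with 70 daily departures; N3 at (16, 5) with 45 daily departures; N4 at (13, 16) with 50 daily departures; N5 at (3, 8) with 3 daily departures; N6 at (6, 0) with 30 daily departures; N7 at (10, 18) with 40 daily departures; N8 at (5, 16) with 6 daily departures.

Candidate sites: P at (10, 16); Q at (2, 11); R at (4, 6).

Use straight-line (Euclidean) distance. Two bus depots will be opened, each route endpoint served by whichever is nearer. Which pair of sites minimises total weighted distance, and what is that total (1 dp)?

Evaluate every pair (each demand assigned to the nearer of the two):
  {P, R}: total = 1304.2
  {P, Q}: total = 1483.5
  {Q, R}: total = 2465.0
Best pair: {P, R} with total 1304.2.

{P, R}, total 1304.2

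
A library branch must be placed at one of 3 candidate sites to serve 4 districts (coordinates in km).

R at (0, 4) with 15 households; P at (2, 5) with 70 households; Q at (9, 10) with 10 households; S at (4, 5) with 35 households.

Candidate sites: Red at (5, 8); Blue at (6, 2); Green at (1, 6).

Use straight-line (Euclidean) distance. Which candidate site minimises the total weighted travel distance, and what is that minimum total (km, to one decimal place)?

Total weighted distance at each candidate:
  Red (5, 8): total = 548.4
  Blue (6, 2): total = 656.5
  Green (1, 6): total = 332.7
Minimum is at Green with total 332.7 km.

Green, total 332.7 km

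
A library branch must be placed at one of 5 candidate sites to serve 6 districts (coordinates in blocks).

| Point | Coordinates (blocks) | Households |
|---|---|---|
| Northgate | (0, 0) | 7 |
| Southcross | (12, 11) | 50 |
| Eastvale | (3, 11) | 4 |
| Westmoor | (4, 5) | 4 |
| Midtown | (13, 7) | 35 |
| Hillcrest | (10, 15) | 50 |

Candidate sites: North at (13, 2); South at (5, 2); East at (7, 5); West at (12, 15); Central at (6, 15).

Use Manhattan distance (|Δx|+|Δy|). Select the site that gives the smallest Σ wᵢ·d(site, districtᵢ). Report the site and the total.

Total weighted distance at each candidate:
  North (13, 2): total = 1704
  South (5, 2): total = 2264
  East (7, 5): total = 1616
  West (12, 15): total = 928
  Central (6, 15): total = 1448
Minimum is at West with total 928 blocks.

West, total 928 blocks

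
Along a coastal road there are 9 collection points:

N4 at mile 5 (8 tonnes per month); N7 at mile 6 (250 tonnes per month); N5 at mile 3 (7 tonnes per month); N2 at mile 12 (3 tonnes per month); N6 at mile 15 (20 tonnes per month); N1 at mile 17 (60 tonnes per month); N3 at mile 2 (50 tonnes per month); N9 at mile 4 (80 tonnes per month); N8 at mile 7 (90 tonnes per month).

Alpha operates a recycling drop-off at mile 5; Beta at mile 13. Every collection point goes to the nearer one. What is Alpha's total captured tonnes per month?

The indifferent point is the midpoint (5+13)/2 = 9; collection points left of it (closer to Alpha at 5) go to Alpha, those right go to Beta.
  N3 at 2 (w=50) → Alpha
  N5 at 3 (w=7) → Alpha
  N9 at 4 (w=80) → Alpha
  N4 at 5 (w=8) → Alpha
  N7 at 6 (w=250) → Alpha
  N8 at 7 (w=90) → Alpha
  N2 at 12 (w=3) → Beta
  N6 at 15 (w=20) → Beta
  N1 at 17 (w=60) → Beta
Alpha captures 485; Beta captures 83.

485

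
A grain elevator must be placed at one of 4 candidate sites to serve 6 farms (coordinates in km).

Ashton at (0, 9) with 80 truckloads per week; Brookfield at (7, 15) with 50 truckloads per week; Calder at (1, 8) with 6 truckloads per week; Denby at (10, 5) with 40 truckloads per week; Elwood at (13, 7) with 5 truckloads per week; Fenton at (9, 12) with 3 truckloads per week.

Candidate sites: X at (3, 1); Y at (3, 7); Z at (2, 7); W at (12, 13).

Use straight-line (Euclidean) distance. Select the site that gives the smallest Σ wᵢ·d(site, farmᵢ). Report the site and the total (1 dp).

Y, total 1113.7 km

Total weighted distance at each candidate:
  X (3, 1): total = 1873.6
  Y (3, 7): total = 1113.7
  Z (2, 7): total = 1117.1
  W (12, 13): total = 1723.4
Minimum is at Y with total 1113.7 km.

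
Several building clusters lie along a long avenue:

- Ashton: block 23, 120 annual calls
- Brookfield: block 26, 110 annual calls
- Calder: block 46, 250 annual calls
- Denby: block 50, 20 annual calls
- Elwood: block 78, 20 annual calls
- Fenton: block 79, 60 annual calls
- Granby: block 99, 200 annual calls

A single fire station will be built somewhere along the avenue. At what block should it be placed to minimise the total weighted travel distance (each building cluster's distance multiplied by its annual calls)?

x = 46

For a sum of weighted absolute distances on a line, the optimum is the weighted median (not the mean). Total weight W = 780; half-weight = 390.
Sort by position and accumulate weight:
  block 23 (Ashton, w=120) → cum 120
  block 26 (Brookfield, w=110) → cum 230
  block 46 (Calder, w=250) → cum 480  ≥ 390 → median here
  block 50 (Denby, w=20) → cum 500
  block 78 (Elwood, w=20) → cum 520
  block 79 (Fenton, w=60) → cum 580
  block 99 (Granby, w=200) → cum 780
Optimal location: block 46.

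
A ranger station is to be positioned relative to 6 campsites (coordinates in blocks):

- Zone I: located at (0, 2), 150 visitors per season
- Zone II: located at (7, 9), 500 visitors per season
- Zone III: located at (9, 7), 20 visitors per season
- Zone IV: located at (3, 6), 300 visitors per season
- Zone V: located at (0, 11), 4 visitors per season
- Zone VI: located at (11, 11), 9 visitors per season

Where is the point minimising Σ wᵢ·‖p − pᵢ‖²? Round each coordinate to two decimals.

The minimiser of Σwᵢ‖p−pᵢ‖² is the weighted centroid p* = (Σwᵢpᵢ)/(Σwᵢ).
Σwᵢ = 983.
Σwᵢxᵢ = 150·0 + 500·7 + 20·9 + 300·3 + 4·0 + 9·11 = 4679.
Σwᵢyᵢ = 150·2 + 500·9 + 20·7 + 300·6 + 4·11 + 9·11 = 6883.
x* = 4679/983 = 4.76, y* = 6883/983 = 7.00.

(4.76, 7.00)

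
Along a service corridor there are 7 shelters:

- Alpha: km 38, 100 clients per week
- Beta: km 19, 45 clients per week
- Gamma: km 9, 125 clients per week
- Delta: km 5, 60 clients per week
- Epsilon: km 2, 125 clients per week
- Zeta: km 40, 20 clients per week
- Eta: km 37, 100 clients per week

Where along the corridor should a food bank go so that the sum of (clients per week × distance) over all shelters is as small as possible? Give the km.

For a sum of weighted absolute distances on a line, the optimum is the weighted median (not the mean). Total weight W = 575; half-weight = 287.5.
Sort by position and accumulate weight:
  km 2 (Epsilon, w=125) → cum 125
  km 5 (Delta, w=60) → cum 185
  km 9 (Gamma, w=125) → cum 310  ≥ 287.5 → median here
  km 19 (Beta, w=45) → cum 355
  km 37 (Eta, w=100) → cum 455
  km 38 (Alpha, w=100) → cum 555
  km 40 (Zeta, w=20) → cum 575
Optimal location: km 9.

x = 9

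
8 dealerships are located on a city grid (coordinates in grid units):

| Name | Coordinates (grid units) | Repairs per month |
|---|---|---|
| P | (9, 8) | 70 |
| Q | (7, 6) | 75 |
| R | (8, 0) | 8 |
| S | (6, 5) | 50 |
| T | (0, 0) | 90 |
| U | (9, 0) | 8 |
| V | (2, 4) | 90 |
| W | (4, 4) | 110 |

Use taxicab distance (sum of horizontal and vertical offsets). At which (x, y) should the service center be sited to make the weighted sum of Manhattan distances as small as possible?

(4, 4)

Manhattan distance separates: Σwᵢ(|x−xᵢ|+|y−yᵢ|) = Σwᵢ|x−xᵢ| + Σwᵢ|y−yᵢ|, so x and y are optimised independently as 1-D weighted medians.
Total weight W = 501; half = 250.5.
x-coordinate, sorted with cumulative weight:
  x=0 (T, w=90) cum 90
  x=2 (V, w=90) cum 180
  x=4 (W, w=110) cum 290  ← median
  x=6 (S, w=50) cum 340
  x=7 (Q, w=75) cum 415
  x=8 (R, w=8) cum 423
  x=9 (P, w=70) cum 493
  x=9 (U, w=8) cum 501
⇒ x* = 4
y-coordinate, sorted with cumulative weight:
  y=0 (R, w=8) cum 8
  y=0 (T, w=90) cum 98
  y=0 (U, w=8) cum 106
  y=4 (V, w=90) cum 196
  y=4 (W, w=110) cum 306  ← median
  y=5 (S, w=50) cum 356
  y=6 (Q, w=75) cum 431
  y=8 (P, w=70) cum 501
⇒ y* = 4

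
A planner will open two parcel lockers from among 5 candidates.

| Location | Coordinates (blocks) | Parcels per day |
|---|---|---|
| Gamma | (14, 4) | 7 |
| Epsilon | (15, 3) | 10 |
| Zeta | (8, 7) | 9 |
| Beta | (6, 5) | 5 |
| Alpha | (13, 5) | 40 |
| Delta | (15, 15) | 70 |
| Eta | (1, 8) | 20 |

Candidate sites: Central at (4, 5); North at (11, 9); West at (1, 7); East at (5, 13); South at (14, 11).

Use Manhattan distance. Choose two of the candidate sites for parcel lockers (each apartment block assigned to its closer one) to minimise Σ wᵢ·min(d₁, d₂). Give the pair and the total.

{West, South}, total 887

Evaluate every pair (each demand assigned to the nearer of the two):
  {West, South}: total = 887
  {Central, South}: total = 953
  {North, South}: total = 1039
  {East, South}: total = 1075
  {North, West}: total = 1196
  {Central, North}: total = 1271
  {North, East}: total = 1366
  {Central, East}: total = 1591
  {West, East}: total = 1810
  {Central, West}: total = 2121
Best pair: {West, South} with total 887.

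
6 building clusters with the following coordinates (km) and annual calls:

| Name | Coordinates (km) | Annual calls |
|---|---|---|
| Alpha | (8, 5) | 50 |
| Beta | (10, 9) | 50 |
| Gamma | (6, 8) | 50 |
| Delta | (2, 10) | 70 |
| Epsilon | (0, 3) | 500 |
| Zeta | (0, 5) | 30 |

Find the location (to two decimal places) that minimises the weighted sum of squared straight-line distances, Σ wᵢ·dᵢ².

(1.79, 4.60)

The minimiser of Σwᵢ‖p−pᵢ‖² is the weighted centroid p* = (Σwᵢpᵢ)/(Σwᵢ).
Σwᵢ = 750.
Σwᵢxᵢ = 50·8 + 50·10 + 50·6 + 70·2 + 500·0 + 30·0 = 1340.
Σwᵢyᵢ = 50·5 + 50·9 + 50·8 + 70·10 + 500·3 + 30·5 = 3450.
x* = 1340/750 = 1.79, y* = 3450/750 = 4.60.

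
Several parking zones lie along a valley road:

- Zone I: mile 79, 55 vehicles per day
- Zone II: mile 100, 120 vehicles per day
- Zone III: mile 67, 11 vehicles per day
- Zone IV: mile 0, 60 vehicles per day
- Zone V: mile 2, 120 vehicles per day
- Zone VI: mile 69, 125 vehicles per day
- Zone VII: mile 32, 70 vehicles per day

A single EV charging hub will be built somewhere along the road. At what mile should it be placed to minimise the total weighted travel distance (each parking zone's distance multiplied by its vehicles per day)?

For a sum of weighted absolute distances on a line, the optimum is the weighted median (not the mean). Total weight W = 561; half-weight = 280.5.
Sort by position and accumulate weight:
  mile 0 (Zone IV, w=60) → cum 60
  mile 2 (Zone V, w=120) → cum 180
  mile 32 (Zone VII, w=70) → cum 250
  mile 67 (Zone III, w=11) → cum 261
  mile 69 (Zone VI, w=125) → cum 386  ≥ 280.5 → median here
  mile 79 (Zone I, w=55) → cum 441
  mile 100 (Zone II, w=120) → cum 561
Optimal location: mile 69.

x = 69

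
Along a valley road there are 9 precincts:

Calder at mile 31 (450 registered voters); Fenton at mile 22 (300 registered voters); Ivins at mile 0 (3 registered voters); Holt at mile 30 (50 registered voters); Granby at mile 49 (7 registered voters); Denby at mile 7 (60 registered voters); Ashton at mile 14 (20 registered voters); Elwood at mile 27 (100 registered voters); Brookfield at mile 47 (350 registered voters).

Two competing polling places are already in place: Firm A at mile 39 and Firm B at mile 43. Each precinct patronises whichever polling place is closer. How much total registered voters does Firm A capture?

983

The indifferent point is the midpoint (39+43)/2 = 41; precincts left of it (closer to Firm A at 39) go to Firm A, those right go to Firm B.
  Ivins at 0 (w=3) → Firm A
  Denby at 7 (w=60) → Firm A
  Ashton at 14 (w=20) → Firm A
  Fenton at 22 (w=300) → Firm A
  Elwood at 27 (w=100) → Firm A
  Holt at 30 (w=50) → Firm A
  Calder at 31 (w=450) → Firm A
  Brookfield at 47 (w=350) → Firm B
  Granby at 49 (w=7) → Firm B
Firm A captures 983; Firm B captures 357.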